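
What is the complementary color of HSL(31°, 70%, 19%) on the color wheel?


Complement = opposite side of color wheel = hue + 180°
H' = (31 + 180) mod 360 = 211°
S and L unchanged.
= HSL(211°, 70%, 19%)


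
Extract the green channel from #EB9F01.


Color: #EB9F01
R = EB = 235
G = 9F = 159
B = 01 = 1
Green = 159


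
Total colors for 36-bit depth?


Colors = 2^bits = 2^36
= 68,719,476,736 colors


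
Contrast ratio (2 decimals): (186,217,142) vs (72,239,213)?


Linearize each sRGB channel c=v/255: c/12.92 if c ≤ 0.04045 else ((c+0.055)/1.055)^2.4
L = 0.2126×R_lin + 0.7152×G_lin + 0.0722×B_lin
Color 1 (186,217,142):
  R=186: 186/255≈0.7294 > 0.04045 → ((0.7294+0.055)/1.055)^2.4 ≈ 0.49102
  G=217: 217/255≈0.8510 > 0.04045 → ((0.8510+0.055)/1.055)^2.4 ≈ 0.69387
  B=142: 142/255≈0.5569 > 0.04045 → ((0.5569+0.055)/1.055)^2.4 ≈ 0.27050
  L1 = 0.2126×0.49102 + 0.7152×0.69387 + 0.0722×0.27050 ≈ 0.62018
Color 2 (72,239,213):
  R=72: 72/255≈0.2824 > 0.04045 → ((0.2824+0.055)/1.055)^2.4 ≈ 0.06480
  G=239: 239/255≈0.9373 > 0.04045 → ((0.9373+0.055)/1.055)^2.4 ≈ 0.86316
  B=213: 213/255≈0.8353 > 0.04045 → ((0.8353+0.055)/1.055)^2.4 ≈ 0.66539
  L2 = 0.2126×0.06480 + 0.7152×0.86316 + 0.0722×0.66539 ≈ 0.67915
Lighter = 0.67915, Darker = 0.62018
Ratio = (L_lighter + 0.05) / (L_darker + 0.05)
Ratio = (0.67915 + 0.05) / (0.62018 + 0.05) = 0.72915 / 0.67018 ≈ 1.0880
Ratio ≈ 1.09:1


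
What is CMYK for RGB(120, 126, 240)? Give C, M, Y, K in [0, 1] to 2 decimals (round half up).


R'=120/255≈0.4706, G'=126/255≈0.4941, B'=240/255≈0.9412
K = 1 - max(R',G',B') = 1 - 240/255 = 15/255 = 0.05882… → 0.06
(1-R'-K)/(1-K) simplifies to (max-R)/max with max = 240:
C = (240-120)/240 = 120/240 = 0.5 → 0.50
M = (240-126)/240 = 114/240 = 0.475 → 0.48
Y = (240-240)/240 = 0/240 = 0 → 0.00
= CMYK(0.50, 0.48, 0.00, 0.06)


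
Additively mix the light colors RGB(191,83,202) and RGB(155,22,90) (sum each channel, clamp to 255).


Additive: each channel = min(255, C₁+C₂)
R: 191+155 = 346 → 255
G: 83+22 = 105 → 105
B: 202+90 = 292 → 255
= RGB(255, 105, 255)


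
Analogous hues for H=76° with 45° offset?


Base hue: 76°
Left analog: (76 - 45) mod 360 = 31°
Right analog: (76 + 45) mod 360 = 121°
Analogous hues = 31° and 121°


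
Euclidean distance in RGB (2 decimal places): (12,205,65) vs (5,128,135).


d = √[(R₁-R₂)² + (G₁-G₂)² + (B₁-B₂)²]
d = √[(12-5)² + (205-128)² + (65-135)²]
d = √[49 + 5929 + 4900]
d = √10878
d ≈ 104.30


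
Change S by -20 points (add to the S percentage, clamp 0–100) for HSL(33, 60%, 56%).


Original S = 60%
Adjustment = -20 percentage points
New S = 60 + (-20) = 40
Clamp to [0, 100] → 40
= HSL(33°, 40%, 56%)


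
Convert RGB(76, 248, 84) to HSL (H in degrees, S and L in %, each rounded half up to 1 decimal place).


Normalize: R'=76/255≈0.2980, G'=248/255≈0.9725, B'=84/255≈0.3294
Max=248/255, Min=76/255, Δ=Max-Min=172/255
L = (Max+Min)/2 = (248+76)/510 = 324/510 = 0.63529… → L = 63.5%
L > 0.5 → S = Δ/(2-Max-Min) = 172/(510-248-76) = 172/186 = 0.92473… → S = 92.5%
(the 1/255 factors cancel in S and H, so raw channel differences can be used)
Max is G' → H = 60 × ((B-R)/Δ + 2) = 60 × ((84-76)/172 + 2)
  8/172 + 2 = 0.0465… + 2 = 2.0465…
  H = 60 × 2.0465… = 122.790…° → H = 122.8°
= HSL(122.8°, 92.5%, 63.5%)


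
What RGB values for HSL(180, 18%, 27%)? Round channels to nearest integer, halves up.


H=180°, S=0.18, L=0.27
C = (1-|2L-1|)×S = (1-|-0.46|)×0.18 = 0.0972
H' = H/60 = 180/60 ≈ 3.0000; X = C×(1-|H' mod 2 - 1|) = 0.0972
m = L - C/2 = 0.27 - 0.0486 = 0.2214
Sector ⌊H'⌋ = 3 → (R',G',B') = (0.0, 0.0972, 0.0972)
RGB = ((R'+m)×255, (G'+m)×255, (B'+m)×255) = (56.457, 81.243, 81.243)
Round half up → RGB(56, 81, 81)


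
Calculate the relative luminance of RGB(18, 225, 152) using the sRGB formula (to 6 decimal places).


Linearize each channel (sRGB transfer function): c = v/255; c_lin = c/12.92 if c ≤ 0.04045, else ((c+0.055)/1.055)^2.4
  R: 18/255 ≈ 0.070588 > 0.04045 → ((0.070588+0.055)/1.055)^2.4 ≈ 0.006049
  G: 225/255 ≈ 0.882353 > 0.04045 → ((0.882353+0.055)/1.055)^2.4 ≈ 0.752942
  B: 152/255 ≈ 0.596078 > 0.04045 → ((0.596078+0.055)/1.055)^2.4 ≈ 0.313989
R_lin = 0.006049, G_lin = 0.752942, B_lin = 0.313989
L = 0.2126×R + 0.7152×G + 0.0722×B
L = 0.2126×0.006049 + 0.7152×0.752942 + 0.0722×0.313989
L ≈ 0.562460


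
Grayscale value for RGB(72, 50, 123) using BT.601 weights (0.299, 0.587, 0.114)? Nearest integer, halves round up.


Gray = 0.299×R + 0.587×G + 0.114×B
Gray = 0.299×72 + 0.587×50 + 0.114×123
Gray = 21.528 + 29.350 + 14.022
Gray = 64.900 → round half up → 65
Gray = 65


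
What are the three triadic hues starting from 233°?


Triadic: equally spaced at 120° intervals
H1 = 233°
H2 = (233 + 120) mod 360 = 353°
H3 = (233 + 240) mod 360 = 113°
Triadic = 233°, 353°, 113°


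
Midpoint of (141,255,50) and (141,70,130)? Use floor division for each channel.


Midpoint: each channel = ⌊(C₁+C₂)/2⌋
R: ⌊(141+141)/2⌋ = 141
G: ⌊(255+70)/2⌋ = 162
B: ⌊(50+130)/2⌋ = 90
= RGB(141, 162, 90)


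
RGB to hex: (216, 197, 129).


R = 216 → D8 (hex)
G = 197 → C5 (hex)
B = 129 → 81 (hex)
Hex = #D8C581


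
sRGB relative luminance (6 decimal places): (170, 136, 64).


Linearize each channel (sRGB transfer function): c = v/255; c_lin = c/12.92 if c ≤ 0.04045, else ((c+0.055)/1.055)^2.4
  R: 170/255 ≈ 0.666667 > 0.04045 → ((0.666667+0.055)/1.055)^2.4 ≈ 0.401978
  G: 136/255 ≈ 0.533333 > 0.04045 → ((0.533333+0.055)/1.055)^2.4 ≈ 0.246201
  B: 64/255 ≈ 0.250980 > 0.04045 → ((0.250980+0.055)/1.055)^2.4 ≈ 0.051269
R_lin = 0.401978, G_lin = 0.246201, B_lin = 0.051269
L = 0.2126×R + 0.7152×G + 0.0722×B
L = 0.2126×0.401978 + 0.7152×0.246201 + 0.0722×0.051269
L ≈ 0.265245


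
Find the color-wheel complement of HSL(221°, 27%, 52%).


Complement = opposite side of color wheel = hue + 180°
H' = (221 + 180) mod 360 = 41°
S and L unchanged.
= HSL(41°, 27%, 52%)


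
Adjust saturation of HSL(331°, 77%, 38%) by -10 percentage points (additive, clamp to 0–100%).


Original S = 77%
Adjustment = -10 percentage points
New S = 77 + (-10) = 67
Clamp to [0, 100] → 67
= HSL(331°, 67%, 38%)


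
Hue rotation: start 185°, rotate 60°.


New hue = (H + rotation) mod 360
New hue = (185 + 60) mod 360
= 245 mod 360
= 245°


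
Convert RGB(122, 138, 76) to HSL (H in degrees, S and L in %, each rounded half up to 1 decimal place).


Normalize: R'=122/255≈0.4784, G'=138/255≈0.5412, B'=76/255≈0.2980
Max=138/255, Min=76/255, Δ=Max-Min=62/255
L = (Max+Min)/2 = (138+76)/510 = 214/510 = 0.41960… → L = 42.0%
L ≤ 0.5 → S = Δ/(Max+Min) = 62/(138+76) = 62/214 = 0.28971… → S = 29.0%
(the 1/255 factors cancel in S and H, so raw channel differences can be used)
Max is G' → H = 60 × ((B-R)/Δ + 2) = 60 × ((76-122)/62 + 2)
  -46/62 + 2 = -0.7419… + 2 = 1.2580…
  H = 60 × 1.2580… = 75.483…° → H = 75.5°
= HSL(75.5°, 29.0%, 42.0%)


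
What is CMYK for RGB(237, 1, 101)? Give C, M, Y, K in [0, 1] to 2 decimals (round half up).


R'=237/255≈0.9294, G'=1/255≈0.0039, B'=101/255≈0.3961
K = 1 - max(R',G',B') = 1 - 237/255 = 18/255 = 0.07058… → 0.07
(1-R'-K)/(1-K) simplifies to (max-R)/max with max = 237:
C = (237-237)/237 = 0/237 = 0 → 0.00
M = (237-1)/237 = 236/237 = 0.99578… → 1.00
Y = (237-101)/237 = 136/237 = 0.57383… → 0.57
= CMYK(0.00, 1.00, 0.57, 0.07)


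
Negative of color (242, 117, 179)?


Invert: (255-R, 255-G, 255-B)
R: 255-242 = 13
G: 255-117 = 138
B: 255-179 = 76
= RGB(13, 138, 76)


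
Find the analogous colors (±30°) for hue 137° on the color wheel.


Base hue: 137°
Left analog: (137 - 30) mod 360 = 107°
Right analog: (137 + 30) mod 360 = 167°
Analogous hues = 107° and 167°


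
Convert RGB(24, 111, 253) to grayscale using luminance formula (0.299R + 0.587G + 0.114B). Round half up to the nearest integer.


Gray = 0.299×R + 0.587×G + 0.114×B
Gray = 0.299×24 + 0.587×111 + 0.114×253
Gray = 7.176 + 65.157 + 28.842
Gray = 101.175 → round half up → 101
Gray = 101


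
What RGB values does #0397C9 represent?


03 → 3 (R)
97 → 151 (G)
C9 → 201 (B)
= RGB(3, 151, 201)


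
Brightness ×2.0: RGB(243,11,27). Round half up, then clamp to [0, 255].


Multiply each channel by 2.0, round half up, clamp to [0, 255]
R: 243×2.0 = 486 → clamp → 255
G: 11×2.0 = 22
B: 27×2.0 = 54
= RGB(255, 22, 54)


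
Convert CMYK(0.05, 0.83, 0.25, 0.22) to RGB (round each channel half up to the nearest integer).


R = 255 × (1-C) × (1-K) = 255 × 0.95 × 0.78 = 188.955 → 189
G = 255 × (1-M) × (1-K) = 255 × 0.17 × 0.78 = 33.813 → 34
B = 255 × (1-Y) × (1-K) = 255 × 0.75 × 0.78 = 149.175 → 149
= RGB(189, 34, 149)


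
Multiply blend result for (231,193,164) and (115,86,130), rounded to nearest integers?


Multiply: C = A×B/255, rounded to nearest integer
R: 231×115/255 = 26565/255 ≈ 104.176 → 104
G: 193×86/255 = 16598/255 ≈ 65.090 → 65
B: 164×130/255 = 21320/255 ≈ 83.608 → 84
= RGB(104, 65, 84)


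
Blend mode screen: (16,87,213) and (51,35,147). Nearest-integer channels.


Screen: C = 255 - (255-A)×(255-B)/255, rounded to nearest integer
R: 255 - (255-16)×(255-51)/255 = 255 - 48756/255 ≈ 255 - 191.200 = 63.800 → 64
G: 255 - (255-87)×(255-35)/255 = 255 - 36960/255 ≈ 255 - 144.941 = 110.059 → 110
B: 255 - (255-213)×(255-147)/255 = 255 - 4536/255 ≈ 255 - 17.788 = 237.212 → 237
= RGB(64, 110, 237)


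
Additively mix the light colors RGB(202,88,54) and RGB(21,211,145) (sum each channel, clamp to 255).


Additive: each channel = min(255, C₁+C₂)
R: 202+21 = 223 → 223
G: 88+211 = 299 → 255
B: 54+145 = 199 → 199
= RGB(223, 255, 199)


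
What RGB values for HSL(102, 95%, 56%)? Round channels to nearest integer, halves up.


H=102°, S=0.95, L=0.56
C = (1-|2L-1|)×S = (1-|0.12|)×0.95 = 0.836
H' = H/60 = 102/60 ≈ 1.7000; X = C×(1-|H' mod 2 - 1|) = 0.2508
m = L - C/2 = 0.56 - 0.418 = 0.142
Sector ⌊H'⌋ = 1 → (R',G',B') = (0.2508, 0.836, 0.0)
RGB = ((R'+m)×255, (G'+m)×255, (B'+m)×255) = (100.164, 249.39, 36.21)
Round half up → RGB(100, 249, 36)


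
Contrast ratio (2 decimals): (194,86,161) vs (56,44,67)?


Linearize each sRGB channel c=v/255: c/12.92 if c ≤ 0.04045 else ((c+0.055)/1.055)^2.4
L = 0.2126×R_lin + 0.7152×G_lin + 0.0722×B_lin
Color 1 (194,86,161):
  R=194: 194/255≈0.7608 > 0.04045 → ((0.7608+0.055)/1.055)^2.4 ≈ 0.53948
  G=86: 86/255≈0.3373 > 0.04045 → ((0.3373+0.055)/1.055)^2.4 ≈ 0.09306
  B=161: 161/255≈0.6314 > 0.04045 → ((0.6314+0.055)/1.055)^2.4 ≈ 0.35640
  L1 = 0.2126×0.53948 + 0.7152×0.09306 + 0.0722×0.35640 ≈ 0.20698
Color 2 (56,44,67):
  R=56: 56/255≈0.2196 > 0.04045 → ((0.2196+0.055)/1.055)^2.4 ≈ 0.03955
  G=44: 44/255≈0.1725 > 0.04045 → ((0.1725+0.055)/1.055)^2.4 ≈ 0.02519
  B=67: 67/255≈0.2627 > 0.04045 → ((0.2627+0.055)/1.055)^2.4 ≈ 0.05613
  L2 = 0.2126×0.03955 + 0.7152×0.02519 + 0.0722×0.05613 ≈ 0.03047
Lighter = 0.20698, Darker = 0.03047
Ratio = (L_lighter + 0.05) / (L_darker + 0.05)
Ratio = (0.20698 + 0.05) / (0.03047 + 0.05) = 0.25698 / 0.08047 ≈ 3.1934
Ratio ≈ 3.19:1


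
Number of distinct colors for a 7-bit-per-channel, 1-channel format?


Total bits = 7 bits/channel × 1 channels = 7 bits
Distinct colors = 2^7
= 128 colors


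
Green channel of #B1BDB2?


Color: #B1BDB2
R = B1 = 177
G = BD = 189
B = B2 = 178
Green = 189


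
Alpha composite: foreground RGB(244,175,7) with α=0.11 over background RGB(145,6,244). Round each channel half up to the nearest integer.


C = α×F + (1-α)×B, with 1-α = 0.89
R: 0.11×244 + 0.89×145 = 26.84 + 129.05 = 155.89 → 156
G: 0.11×175 + 0.89×6 = 19.25 + 5.34 = 24.59 → 25
B: 0.11×7 + 0.89×244 = 0.77 + 217.16 = 217.93 → 218
= RGB(156, 25, 218)


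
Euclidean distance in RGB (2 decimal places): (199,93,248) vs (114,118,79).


d = √[(R₁-R₂)² + (G₁-G₂)² + (B₁-B₂)²]
d = √[(199-114)² + (93-118)² + (248-79)²]
d = √[7225 + 625 + 28561]
d = √36411
d ≈ 190.82


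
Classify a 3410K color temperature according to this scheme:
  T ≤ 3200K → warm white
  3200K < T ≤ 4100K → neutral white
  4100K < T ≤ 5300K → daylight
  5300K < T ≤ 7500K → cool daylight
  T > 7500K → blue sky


Temperature: 3410K
3200K < 3410K ≤ 4100K → neutral white
Classification: neutral white


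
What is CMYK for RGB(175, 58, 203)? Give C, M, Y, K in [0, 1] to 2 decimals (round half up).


R'=175/255≈0.6863, G'=58/255≈0.2275, B'=203/255≈0.7961
K = 1 - max(R',G',B') = 1 - 203/255 = 52/255 = 0.20392… → 0.20
(1-R'-K)/(1-K) simplifies to (max-R)/max with max = 203:
C = (203-175)/203 = 28/203 = 0.13793… → 0.14
M = (203-58)/203 = 145/203 = 0.71428… → 0.71
Y = (203-203)/203 = 0/203 = 0 → 0.00
= CMYK(0.14, 0.71, 0.00, 0.20)


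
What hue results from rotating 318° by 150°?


New hue = (H + rotation) mod 360
New hue = (318 + 150) mod 360
= 468 mod 360
= 108°


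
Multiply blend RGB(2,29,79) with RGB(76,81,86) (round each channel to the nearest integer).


Multiply: C = A×B/255, rounded to nearest integer
R: 2×76/255 = 152/255 ≈ 0.596 → 1
G: 29×81/255 = 2349/255 ≈ 9.212 → 9
B: 79×86/255 = 6794/255 ≈ 26.643 → 27
= RGB(1, 9, 27)


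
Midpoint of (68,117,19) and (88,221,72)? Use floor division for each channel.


Midpoint: each channel = ⌊(C₁+C₂)/2⌋
R: ⌊(68+88)/2⌋ = 78
G: ⌊(117+221)/2⌋ = 169
B: ⌊(19+72)/2⌋ = 45
= RGB(78, 169, 45)


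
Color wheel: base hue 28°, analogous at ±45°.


Base hue: 28°
Left analog: (28 - 45) mod 360 = 343°
Right analog: (28 + 45) mod 360 = 73°
Analogous hues = 343° and 73°


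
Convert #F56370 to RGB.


F5 → 245 (R)
63 → 99 (G)
70 → 112 (B)
= RGB(245, 99, 112)


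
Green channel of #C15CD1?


Color: #C15CD1
R = C1 = 193
G = 5C = 92
B = D1 = 209
Green = 92


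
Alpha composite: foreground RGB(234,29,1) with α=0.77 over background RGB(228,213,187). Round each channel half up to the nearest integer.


C = α×F + (1-α)×B, with 1-α = 0.23
R: 0.77×234 + 0.23×228 = 180.18 + 52.44 = 232.62 → 233
G: 0.77×29 + 0.23×213 = 22.33 + 48.99 = 71.32 → 71
B: 0.77×1 + 0.23×187 = 0.77 + 43.01 = 43.78 → 44
= RGB(233, 71, 44)


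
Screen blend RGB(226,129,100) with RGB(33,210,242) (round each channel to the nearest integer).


Screen: C = 255 - (255-A)×(255-B)/255, rounded to nearest integer
R: 255 - (255-226)×(255-33)/255 = 255 - 6438/255 ≈ 255 - 25.247 = 229.753 → 230
G: 255 - (255-129)×(255-210)/255 = 255 - 5670/255 ≈ 255 - 22.235 = 232.765 → 233
B: 255 - (255-100)×(255-242)/255 = 255 - 2015/255 ≈ 255 - 7.902 = 247.098 → 247
= RGB(230, 233, 247)


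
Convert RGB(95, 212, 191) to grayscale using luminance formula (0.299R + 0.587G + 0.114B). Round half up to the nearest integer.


Gray = 0.299×R + 0.587×G + 0.114×B
Gray = 0.299×95 + 0.587×212 + 0.114×191
Gray = 28.405 + 124.444 + 21.774
Gray = 174.623 → round half up → 175
Gray = 175


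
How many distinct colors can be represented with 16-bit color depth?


Colors = 2^bits = 2^16
= 65,536 colors


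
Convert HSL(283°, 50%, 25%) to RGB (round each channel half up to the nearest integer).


H=283°, S=0.50, L=0.25
C = (1-|2L-1|)×S = (1-|-0.50|)×0.50 = 0.25
H' = H/60 = 283/60 ≈ 4.7167; X = C×(1-|H' mod 2 - 1|) ≈ 0.1792
m = L - C/2 = 0.25 - 0.125 = 0.125
Sector ⌊H'⌋ = 4 → (R',G',B') = (≈0.1792, 0.0, 0.25)
RGB = ((R'+m)×255, (G'+m)×255, (B'+m)×255) = (77.5625, 31.875, 95.625)
Round half up → RGB(78, 32, 96)


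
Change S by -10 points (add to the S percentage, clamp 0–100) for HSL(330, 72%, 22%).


Original S = 72%
Adjustment = -10 percentage points
New S = 72 + (-10) = 62
Clamp to [0, 100] → 62
= HSL(330°, 62%, 22%)


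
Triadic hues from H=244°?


Triadic: equally spaced at 120° intervals
H1 = 244°
H2 = (244 + 120) mod 360 = 4°
H3 = (244 + 240) mod 360 = 124°
Triadic = 244°, 4°, 124°


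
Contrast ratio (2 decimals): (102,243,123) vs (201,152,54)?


Linearize each sRGB channel c=v/255: c/12.92 if c ≤ 0.04045 else ((c+0.055)/1.055)^2.4
L = 0.2126×R_lin + 0.7152×G_lin + 0.0722×B_lin
Color 1 (102,243,123):
  R=102: 102/255≈0.4000 > 0.04045 → ((0.4000+0.055)/1.055)^2.4 ≈ 0.13287
  G=243: 243/255≈0.9529 > 0.04045 → ((0.9529+0.055)/1.055)^2.4 ≈ 0.89627
  B=123: 123/255≈0.4824 > 0.04045 → ((0.4824+0.055)/1.055)^2.4 ≈ 0.19807
  L1 = 0.2126×0.13287 + 0.7152×0.89627 + 0.0722×0.19807 ≈ 0.68356
Color 2 (201,152,54):
  R=201: 201/255≈0.7882 > 0.04045 → ((0.7882+0.055)/1.055)^2.4 ≈ 0.58408
  G=152: 152/255≈0.5961 > 0.04045 → ((0.5961+0.055)/1.055)^2.4 ≈ 0.31399
  B=54: 54/255≈0.2118 > 0.04045 → ((0.2118+0.055)/1.055)^2.4 ≈ 0.03689
  L2 = 0.2126×0.58408 + 0.7152×0.31399 + 0.0722×0.03689 ≈ 0.35140
Lighter = 0.68356, Darker = 0.35140
Ratio = (L_lighter + 0.05) / (L_darker + 0.05)
Ratio = (0.68356 + 0.05) / (0.35140 + 0.05) = 0.73356 / 0.40140 ≈ 1.8275
Ratio ≈ 1.83:1


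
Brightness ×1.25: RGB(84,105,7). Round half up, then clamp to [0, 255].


Multiply each channel by 1.25, round half up, clamp to [0, 255]
R: 84×1.25 = 105
G: 105×1.25 = 131.25 → round → 131
B: 7×1.25 = 8.75 → round → 9
= RGB(105, 131, 9)


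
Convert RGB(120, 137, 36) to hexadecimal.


R = 120 → 78 (hex)
G = 137 → 89 (hex)
B = 36 → 24 (hex)
Hex = #788924


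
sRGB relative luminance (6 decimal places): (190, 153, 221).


Linearize each channel (sRGB transfer function): c = v/255; c_lin = c/12.92 if c ≤ 0.04045, else ((c+0.055)/1.055)^2.4
  R: 190/255 ≈ 0.745098 > 0.04045 → ((0.745098+0.055)/1.055)^2.4 ≈ 0.514918
  G: 153/255 ≈ 0.600000 > 0.04045 → ((0.600000+0.055)/1.055)^2.4 ≈ 0.318547
  B: 221/255 ≈ 0.866667 > 0.04045 → ((0.866667+0.055)/1.055)^2.4 ≈ 0.723055
R_lin = 0.514918, G_lin = 0.318547, B_lin = 0.723055
L = 0.2126×R + 0.7152×G + 0.0722×B
L = 0.2126×0.514918 + 0.7152×0.318547 + 0.0722×0.723055
L ≈ 0.389501


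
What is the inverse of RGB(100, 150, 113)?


Invert: (255-R, 255-G, 255-B)
R: 255-100 = 155
G: 255-150 = 105
B: 255-113 = 142
= RGB(155, 105, 142)


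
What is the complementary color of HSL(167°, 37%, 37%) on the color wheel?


Complement = opposite side of color wheel = hue + 180°
H' = (167 + 180) mod 360 = 347°
S and L unchanged.
= HSL(347°, 37%, 37%)


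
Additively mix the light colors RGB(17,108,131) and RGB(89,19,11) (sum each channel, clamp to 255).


Additive: each channel = min(255, C₁+C₂)
R: 17+89 = 106 → 106
G: 108+19 = 127 → 127
B: 131+11 = 142 → 142
= RGB(106, 127, 142)


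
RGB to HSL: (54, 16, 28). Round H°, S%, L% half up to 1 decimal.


Normalize: R'=54/255≈0.2118, G'=16/255≈0.0627, B'=28/255≈0.1098
Max=54/255, Min=16/255, Δ=Max-Min=38/255
L = (Max+Min)/2 = (54+16)/510 = 70/510 = 0.13725… → L = 13.7%
L ≤ 0.5 → S = Δ/(Max+Min) = 38/(54+16) = 38/70 = 0.54285… → S = 54.3%
(the 1/255 factors cancel in S and H, so raw channel differences can be used)
Max is R' → H = 60 × (((G-B)/Δ) mod 6) = 60 × (((16-28)/38) mod 6)
  (-12)/38 = -0.3157…; negative, so add 6 → 5.6842…
  H = 60 × 5.6842… = 341.052…° → H = 341.1°
= HSL(341.1°, 54.3%, 13.7%)


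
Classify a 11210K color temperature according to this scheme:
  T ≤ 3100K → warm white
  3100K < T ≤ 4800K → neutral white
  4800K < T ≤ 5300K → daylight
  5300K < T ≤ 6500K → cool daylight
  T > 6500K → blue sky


Temperature: 11210K
11210K > 6500K → blue sky
Classification: blue sky


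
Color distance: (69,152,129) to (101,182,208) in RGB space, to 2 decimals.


d = √[(R₁-R₂)² + (G₁-G₂)² + (B₁-B₂)²]
d = √[(69-101)² + (152-182)² + (129-208)²]
d = √[1024 + 900 + 6241]
d = √8165
d ≈ 90.36


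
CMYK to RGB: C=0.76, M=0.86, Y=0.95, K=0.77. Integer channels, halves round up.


R = 255 × (1-C) × (1-K) = 255 × 0.24 × 0.23 = 14.076 → 14
G = 255 × (1-M) × (1-K) = 255 × 0.14 × 0.23 = 8.211 → 8
B = 255 × (1-Y) × (1-K) = 255 × 0.05 × 0.23 = 2.9325 → 3
= RGB(14, 8, 3)


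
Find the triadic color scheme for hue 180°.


Triadic: equally spaced at 120° intervals
H1 = 180°
H2 = (180 + 120) mod 360 = 300°
H3 = (180 + 240) mod 360 = 60°
Triadic = 180°, 300°, 60°


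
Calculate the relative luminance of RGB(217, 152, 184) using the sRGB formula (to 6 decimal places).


Linearize each channel (sRGB transfer function): c = v/255; c_lin = c/12.92 if c ≤ 0.04045, else ((c+0.055)/1.055)^2.4
  R: 217/255 ≈ 0.850980 > 0.04045 → ((0.850980+0.055)/1.055)^2.4 ≈ 0.693872
  G: 152/255 ≈ 0.596078 > 0.04045 → ((0.596078+0.055)/1.055)^2.4 ≈ 0.313989
  B: 184/255 ≈ 0.721569 > 0.04045 → ((0.721569+0.055)/1.055)^2.4 ≈ 0.479320
R_lin = 0.693872, G_lin = 0.313989, B_lin = 0.479320
L = 0.2126×R + 0.7152×G + 0.0722×B
L = 0.2126×0.693872 + 0.7152×0.313989 + 0.0722×0.479320
L ≈ 0.406689


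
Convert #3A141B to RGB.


3A → 58 (R)
14 → 20 (G)
1B → 27 (B)
= RGB(58, 20, 27)


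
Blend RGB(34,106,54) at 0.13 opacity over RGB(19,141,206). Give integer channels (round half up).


C = α×F + (1-α)×B, with 1-α = 0.87
R: 0.13×34 + 0.87×19 = 4.42 + 16.53 = 20.95 → 21
G: 0.13×106 + 0.87×141 = 13.78 + 122.67 = 136.45 → 136
B: 0.13×54 + 0.87×206 = 7.02 + 179.22 = 186.24 → 186
= RGB(21, 136, 186)


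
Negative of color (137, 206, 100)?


Invert: (255-R, 255-G, 255-B)
R: 255-137 = 118
G: 255-206 = 49
B: 255-100 = 155
= RGB(118, 49, 155)


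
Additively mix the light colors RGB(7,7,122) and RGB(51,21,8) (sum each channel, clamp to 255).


Additive: each channel = min(255, C₁+C₂)
R: 7+51 = 58 → 58
G: 7+21 = 28 → 28
B: 122+8 = 130 → 130
= RGB(58, 28, 130)


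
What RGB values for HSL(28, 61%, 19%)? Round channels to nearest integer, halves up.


H=28°, S=0.61, L=0.19
C = (1-|2L-1|)×S = (1-|-0.62|)×0.61 = 0.2318
H' = H/60 = 28/60 ≈ 0.4667; X = C×(1-|H' mod 2 - 1|) ≈ 0.1082
m = L - C/2 = 0.19 - 0.1159 = 0.0741
Sector ⌊H'⌋ = 0 → (R',G',B') = (0.2318, ≈0.1082, 0.0)
RGB = ((R'+m)×255, (G'+m)×255, (B'+m)×255) = (78.0045, 46.4797, 18.8955)
Round half up → RGB(78, 46, 19)


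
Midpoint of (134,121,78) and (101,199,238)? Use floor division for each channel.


Midpoint: each channel = ⌊(C₁+C₂)/2⌋
R: ⌊(134+101)/2⌋ = 117
G: ⌊(121+199)/2⌋ = 160
B: ⌊(78+238)/2⌋ = 158
= RGB(117, 160, 158)


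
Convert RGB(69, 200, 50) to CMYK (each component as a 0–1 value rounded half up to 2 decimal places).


R'=69/255≈0.2706, G'=200/255≈0.7843, B'=50/255≈0.1961
K = 1 - max(R',G',B') = 1 - 200/255 = 55/255 = 0.21568… → 0.22
(1-R'-K)/(1-K) simplifies to (max-R)/max with max = 200:
C = (200-69)/200 = 131/200 = 0.655 → 0.66
M = (200-200)/200 = 0/200 = 0 → 0.00
Y = (200-50)/200 = 150/200 = 0.75 → 0.75
= CMYK(0.66, 0.00, 0.75, 0.22)


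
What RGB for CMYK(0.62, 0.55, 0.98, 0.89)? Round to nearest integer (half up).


R = 255 × (1-C) × (1-K) = 255 × 0.38 × 0.11 = 10.659 → 11
G = 255 × (1-M) × (1-K) = 255 × 0.45 × 0.11 = 12.6225 → 13
B = 255 × (1-Y) × (1-K) = 255 × 0.02 × 0.11 = 0.561 → 1
= RGB(11, 13, 1)


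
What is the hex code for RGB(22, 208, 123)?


R = 22 → 16 (hex)
G = 208 → D0 (hex)
B = 123 → 7B (hex)
Hex = #16D07B


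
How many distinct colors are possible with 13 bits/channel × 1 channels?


Total bits = 13 bits/channel × 1 channels = 13 bits
Distinct colors = 2^13
= 8,192 colors


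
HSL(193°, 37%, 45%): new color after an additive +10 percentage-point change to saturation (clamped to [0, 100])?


Original S = 37%
Adjustment = +10 percentage points
New S = 37 + (10) = 47
Clamp to [0, 100] → 47
= HSL(193°, 47%, 45%)


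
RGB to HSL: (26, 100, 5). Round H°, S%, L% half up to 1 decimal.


Normalize: R'=26/255≈0.1020, G'=100/255≈0.3922, B'=5/255≈0.0196
Max=100/255, Min=5/255, Δ=Max-Min=95/255
L = (Max+Min)/2 = (100+5)/510 = 105/510 = 0.20588… → L = 20.6%
L ≤ 0.5 → S = Δ/(Max+Min) = 95/(100+5) = 95/105 = 0.90476… → S = 90.5%
(the 1/255 factors cancel in S and H, so raw channel differences can be used)
Max is G' → H = 60 × ((B-R)/Δ + 2) = 60 × ((5-26)/95 + 2)
  -21/95 + 2 = -0.2210… + 2 = 1.7789…
  H = 60 × 1.7789… = 106.736…° → H = 106.7°
= HSL(106.7°, 90.5%, 20.6%)


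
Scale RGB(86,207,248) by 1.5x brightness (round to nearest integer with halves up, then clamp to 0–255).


Multiply each channel by 1.5, round half up, clamp to [0, 255]
R: 86×1.5 = 129
G: 207×1.5 = 310.5 → round → 311 → clamp → 255
B: 248×1.5 = 372 → clamp → 255
= RGB(129, 255, 255)


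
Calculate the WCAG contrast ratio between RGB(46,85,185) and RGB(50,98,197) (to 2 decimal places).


Linearize each sRGB channel c=v/255: c/12.92 if c ≤ 0.04045 else ((c+0.055)/1.055)^2.4
L = 0.2126×R_lin + 0.7152×G_lin + 0.0722×B_lin
Color 1 (46,85,185):
  R=46: 46/255≈0.1804 > 0.04045 → ((0.1804+0.055)/1.055)^2.4 ≈ 0.02732
  G=85: 85/255≈0.3333 > 0.04045 → ((0.3333+0.055)/1.055)^2.4 ≈ 0.09084
  B=185: 185/255≈0.7255 > 0.04045 → ((0.7255+0.055)/1.055)^2.4 ≈ 0.48515
  L1 = 0.2126×0.02732 + 0.7152×0.09084 + 0.0722×0.48515 ≈ 0.10581
Color 2 (50,98,197):
  R=50: 50/255≈0.1961 > 0.04045 → ((0.1961+0.055)/1.055)^2.4 ≈ 0.03190
  G=98: 98/255≈0.3843 > 0.04045 → ((0.3843+0.055)/1.055)^2.4 ≈ 0.12214
  B=197: 197/255≈0.7725 > 0.04045 → ((0.7725+0.055)/1.055)^2.4 ≈ 0.55834
  L2 = 0.2126×0.03190 + 0.7152×0.12214 + 0.0722×0.55834 ≈ 0.13445
Lighter = 0.13445, Darker = 0.10581
Ratio = (L_lighter + 0.05) / (L_darker + 0.05)
Ratio = (0.13445 + 0.05) / (0.10581 + 0.05) = 0.18445 / 0.15581 ≈ 1.1838
Ratio ≈ 1.18:1


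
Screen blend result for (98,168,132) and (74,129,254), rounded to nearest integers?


Screen: C = 255 - (255-A)×(255-B)/255, rounded to nearest integer
R: 255 - (255-98)×(255-74)/255 = 255 - 28417/255 ≈ 255 - 111.439 = 143.561 → 144
G: 255 - (255-168)×(255-129)/255 = 255 - 10962/255 ≈ 255 - 42.988 = 212.012 → 212
B: 255 - (255-132)×(255-254)/255 = 255 - 123/255 ≈ 255 - 0.482 = 254.518 → 255
= RGB(144, 212, 255)


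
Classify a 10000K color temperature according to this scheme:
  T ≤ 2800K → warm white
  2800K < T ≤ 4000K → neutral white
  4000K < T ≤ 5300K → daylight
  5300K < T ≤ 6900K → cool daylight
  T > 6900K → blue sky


Temperature: 10000K
10000K > 6900K → blue sky
Classification: blue sky


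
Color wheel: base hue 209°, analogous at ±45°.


Base hue: 209°
Left analog: (209 - 45) mod 360 = 164°
Right analog: (209 + 45) mod 360 = 254°
Analogous hues = 164° and 254°


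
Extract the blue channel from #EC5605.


Color: #EC5605
R = EC = 236
G = 56 = 86
B = 05 = 5
Blue = 5


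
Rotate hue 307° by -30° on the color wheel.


New hue = (H + rotation) mod 360
New hue = (307 -30) mod 360
= 277 mod 360
= 277°


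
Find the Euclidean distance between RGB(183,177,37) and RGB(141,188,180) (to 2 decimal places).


d = √[(R₁-R₂)² + (G₁-G₂)² + (B₁-B₂)²]
d = √[(183-141)² + (177-188)² + (37-180)²]
d = √[1764 + 121 + 20449]
d = √22334
d ≈ 149.45


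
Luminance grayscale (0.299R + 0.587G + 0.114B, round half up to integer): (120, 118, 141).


Gray = 0.299×R + 0.587×G + 0.114×B
Gray = 0.299×120 + 0.587×118 + 0.114×141
Gray = 35.880 + 69.266 + 16.074
Gray = 121.220 → round half up → 121
Gray = 121


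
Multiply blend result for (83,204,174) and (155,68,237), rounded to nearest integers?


Multiply: C = A×B/255, rounded to nearest integer
R: 83×155/255 = 12865/255 ≈ 50.451 → 50
G: 204×68/255 = 13872/255 ≈ 54.400 → 54
B: 174×237/255 = 41238/255 ≈ 161.718 → 162
= RGB(50, 54, 162)


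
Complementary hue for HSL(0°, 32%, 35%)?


Complement = opposite side of color wheel = hue + 180°
H' = (0 + 180) mod 360 = 180°
S and L unchanged.
= HSL(180°, 32%, 35%)


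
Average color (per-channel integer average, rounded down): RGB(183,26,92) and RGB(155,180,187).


Midpoint: each channel = ⌊(C₁+C₂)/2⌋
R: ⌊(183+155)/2⌋ = 169
G: ⌊(26+180)/2⌋ = 103
B: ⌊(92+187)/2⌋ = 139
= RGB(169, 103, 139)


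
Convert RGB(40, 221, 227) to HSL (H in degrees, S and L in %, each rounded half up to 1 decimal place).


Normalize: R'=40/255≈0.1569, G'=221/255≈0.8667, B'=227/255≈0.8902
Max=227/255, Min=40/255, Δ=Max-Min=187/255
L = (Max+Min)/2 = (227+40)/510 = 267/510 = 0.52352… → L = 52.4%
L > 0.5 → S = Δ/(2-Max-Min) = 187/(510-227-40) = 187/243 = 0.76954… → S = 77.0%
(the 1/255 factors cancel in S and H, so raw channel differences can be used)
Max is B' → H = 60 × ((R-G)/Δ + 4) = 60 × ((40-221)/187 + 4)
  -181/187 + 4 = -0.9679… + 4 = 3.0320…
  H = 60 × 3.0320… = 181.925…° → H = 181.9°
= HSL(181.9°, 77.0%, 52.4%)


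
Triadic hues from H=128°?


Triadic: equally spaced at 120° intervals
H1 = 128°
H2 = (128 + 120) mod 360 = 248°
H3 = (128 + 240) mod 360 = 8°
Triadic = 128°, 248°, 8°


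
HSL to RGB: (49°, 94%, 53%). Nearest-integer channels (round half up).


H=49°, S=0.94, L=0.53
C = (1-|2L-1|)×S = (1-|0.06|)×0.94 = 0.8836
H' = H/60 = 49/60 ≈ 0.8167; X = C×(1-|H' mod 2 - 1|) ≈ 0.7216
m = L - C/2 = 0.53 - 0.4418 = 0.0882
Sector ⌊H'⌋ = 0 → (R',G',B') = (0.8836, ≈0.7216, 0.0)
RGB = ((R'+m)×255, (G'+m)×255, (B'+m)×255) = (247.809, 206.5007, 22.491)
Round half up → RGB(248, 207, 22)


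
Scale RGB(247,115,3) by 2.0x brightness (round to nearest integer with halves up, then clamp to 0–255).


Multiply each channel by 2.0, round half up, clamp to [0, 255]
R: 247×2.0 = 494 → clamp → 255
G: 115×2.0 = 230
B: 3×2.0 = 6
= RGB(255, 230, 6)


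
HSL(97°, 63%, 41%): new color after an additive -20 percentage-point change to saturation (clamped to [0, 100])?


Original S = 63%
Adjustment = -20 percentage points
New S = 63 + (-20) = 43
Clamp to [0, 100] → 43
= HSL(97°, 43%, 41%)


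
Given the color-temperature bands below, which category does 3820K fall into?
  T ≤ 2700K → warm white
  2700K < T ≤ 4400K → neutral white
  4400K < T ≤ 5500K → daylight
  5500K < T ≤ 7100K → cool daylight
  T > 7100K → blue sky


Temperature: 3820K
2700K < 3820K ≤ 4400K → neutral white
Classification: neutral white


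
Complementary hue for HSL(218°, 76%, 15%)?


Complement = opposite side of color wheel = hue + 180°
H' = (218 + 180) mod 360 = 38°
S and L unchanged.
= HSL(38°, 76%, 15%)


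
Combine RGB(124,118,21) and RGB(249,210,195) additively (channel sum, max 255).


Additive: each channel = min(255, C₁+C₂)
R: 124+249 = 373 → 255
G: 118+210 = 328 → 255
B: 21+195 = 216 → 216
= RGB(255, 255, 216)


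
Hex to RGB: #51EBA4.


51 → 81 (R)
EB → 235 (G)
A4 → 164 (B)
= RGB(81, 235, 164)


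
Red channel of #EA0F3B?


Color: #EA0F3B
R = EA = 234
G = 0F = 15
B = 3B = 59
Red = 234


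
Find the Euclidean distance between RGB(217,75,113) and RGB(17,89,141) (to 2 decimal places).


d = √[(R₁-R₂)² + (G₁-G₂)² + (B₁-B₂)²]
d = √[(217-17)² + (75-89)² + (113-141)²]
d = √[40000 + 196 + 784]
d = √40980
d ≈ 202.44


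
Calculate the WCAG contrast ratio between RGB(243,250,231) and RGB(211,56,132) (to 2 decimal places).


Linearize each sRGB channel c=v/255: c/12.92 if c ≤ 0.04045 else ((c+0.055)/1.055)^2.4
L = 0.2126×R_lin + 0.7152×G_lin + 0.0722×B_lin
Color 1 (243,250,231):
  R=243: 243/255≈0.9529 > 0.04045 → ((0.9529+0.055)/1.055)^2.4 ≈ 0.89627
  G=250: 250/255≈0.9804 > 0.04045 → ((0.9804+0.055)/1.055)^2.4 ≈ 0.95597
  B=231: 231/255≈0.9059 > 0.04045 → ((0.9059+0.055)/1.055)^2.4 ≈ 0.79910
  L1 = 0.2126×0.89627 + 0.7152×0.95597 + 0.0722×0.79910 ≈ 0.93195
Color 2 (211,56,132):
  R=211: 211/255≈0.8275 > 0.04045 → ((0.8275+0.055)/1.055)^2.4 ≈ 0.65141
  G=56: 56/255≈0.2196 > 0.04045 → ((0.2196+0.055)/1.055)^2.4 ≈ 0.03955
  B=132: 132/255≈0.5176 > 0.04045 → ((0.5176+0.055)/1.055)^2.4 ≈ 0.23074
  L2 = 0.2126×0.65141 + 0.7152×0.03955 + 0.0722×0.23074 ≈ 0.18343
Lighter = 0.93195, Darker = 0.18343
Ratio = (L_lighter + 0.05) / (L_darker + 0.05)
Ratio = (0.93195 + 0.05) / (0.18343 + 0.05) = 0.98195 / 0.23343 ≈ 4.2066
Ratio ≈ 4.21:1


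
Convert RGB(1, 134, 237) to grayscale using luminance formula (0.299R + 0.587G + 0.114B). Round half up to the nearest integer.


Gray = 0.299×R + 0.587×G + 0.114×B
Gray = 0.299×1 + 0.587×134 + 0.114×237
Gray = 0.299 + 78.658 + 27.018
Gray = 105.975 → round half up → 106
Gray = 106


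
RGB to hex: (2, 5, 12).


R = 2 → 02 (hex)
G = 5 → 05 (hex)
B = 12 → 0C (hex)
Hex = #02050C


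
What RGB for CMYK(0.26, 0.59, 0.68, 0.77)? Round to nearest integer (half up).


R = 255 × (1-C) × (1-K) = 255 × 0.74 × 0.23 = 43.401 → 43
G = 255 × (1-M) × (1-K) = 255 × 0.41 × 0.23 = 24.0465 → 24
B = 255 × (1-Y) × (1-K) = 255 × 0.32 × 0.23 = 18.768 → 19
= RGB(43, 24, 19)


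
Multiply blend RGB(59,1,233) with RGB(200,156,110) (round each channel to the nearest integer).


Multiply: C = A×B/255, rounded to nearest integer
R: 59×200/255 = 11800/255 ≈ 46.275 → 46
G: 1×156/255 = 156/255 ≈ 0.612 → 1
B: 233×110/255 = 25630/255 ≈ 100.510 → 101
= RGB(46, 1, 101)


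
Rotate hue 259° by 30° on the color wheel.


New hue = (H + rotation) mod 360
New hue = (259 + 30) mod 360
= 289 mod 360
= 289°


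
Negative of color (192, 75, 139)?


Invert: (255-R, 255-G, 255-B)
R: 255-192 = 63
G: 255-75 = 180
B: 255-139 = 116
= RGB(63, 180, 116)


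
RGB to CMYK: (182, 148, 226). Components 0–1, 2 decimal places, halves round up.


R'=182/255≈0.7137, G'=148/255≈0.5804, B'=226/255≈0.8863
K = 1 - max(R',G',B') = 1 - 226/255 = 29/255 = 0.11372… → 0.11
(1-R'-K)/(1-K) simplifies to (max-R)/max with max = 226:
C = (226-182)/226 = 44/226 = 0.19469… → 0.19
M = (226-148)/226 = 78/226 = 0.34513… → 0.35
Y = (226-226)/226 = 0/226 = 0 → 0.00
= CMYK(0.19, 0.35, 0.00, 0.11)


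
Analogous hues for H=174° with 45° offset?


Base hue: 174°
Left analog: (174 - 45) mod 360 = 129°
Right analog: (174 + 45) mod 360 = 219°
Analogous hues = 129° and 219°


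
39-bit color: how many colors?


Colors = 2^bits = 2^39
= 549,755,813,888 colors


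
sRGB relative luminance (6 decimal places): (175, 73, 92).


Linearize each channel (sRGB transfer function): c = v/255; c_lin = c/12.92 if c ≤ 0.04045, else ((c+0.055)/1.055)^2.4
  R: 175/255 ≈ 0.686275 > 0.04045 → ((0.686275+0.055)/1.055)^2.4 ≈ 0.428690
  G: 73/255 ≈ 0.286275 > 0.04045 → ((0.286275+0.055)/1.055)^2.4 ≈ 0.066626
  B: 92/255 ≈ 0.360784 > 0.04045 → ((0.360784+0.055)/1.055)^2.4 ≈ 0.107023
R_lin = 0.428690, G_lin = 0.066626, B_lin = 0.107023
L = 0.2126×R + 0.7152×G + 0.0722×B
L = 0.2126×0.428690 + 0.7152×0.066626 + 0.0722×0.107023
L ≈ 0.146518


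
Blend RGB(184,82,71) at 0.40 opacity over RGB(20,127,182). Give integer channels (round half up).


C = α×F + (1-α)×B, with 1-α = 0.60
R: 0.40×184 + 0.60×20 = 73.60 + 12.00 = 85.60 → 86
G: 0.40×82 + 0.60×127 = 32.80 + 76.20 = 109.00 → 109
B: 0.40×71 + 0.60×182 = 28.40 + 109.20 = 137.60 → 138
= RGB(86, 109, 138)


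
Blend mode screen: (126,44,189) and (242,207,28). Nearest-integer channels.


Screen: C = 255 - (255-A)×(255-B)/255, rounded to nearest integer
R: 255 - (255-126)×(255-242)/255 = 255 - 1677/255 ≈ 255 - 6.576 = 248.424 → 248
G: 255 - (255-44)×(255-207)/255 = 255 - 10128/255 ≈ 255 - 39.718 = 215.282 → 215
B: 255 - (255-189)×(255-28)/255 = 255 - 14982/255 ≈ 255 - 58.753 = 196.247 → 196
= RGB(248, 215, 196)


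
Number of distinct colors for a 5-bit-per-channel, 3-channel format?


Total bits = 5 bits/channel × 3 channels = 15 bits
Distinct colors = 2^15
= 32,768 colors


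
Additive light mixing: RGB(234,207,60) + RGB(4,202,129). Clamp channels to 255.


Additive: each channel = min(255, C₁+C₂)
R: 234+4 = 238 → 238
G: 207+202 = 409 → 255
B: 60+129 = 189 → 189
= RGB(238, 255, 189)


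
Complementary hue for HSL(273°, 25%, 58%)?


Complement = opposite side of color wheel = hue + 180°
H' = (273 + 180) mod 360 = 93°
S and L unchanged.
= HSL(93°, 25%, 58%)


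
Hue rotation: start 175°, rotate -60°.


New hue = (H + rotation) mod 360
New hue = (175 -60) mod 360
= 115 mod 360
= 115°


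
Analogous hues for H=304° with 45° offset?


Base hue: 304°
Left analog: (304 - 45) mod 360 = 259°
Right analog: (304 + 45) mod 360 = 349°
Analogous hues = 259° and 349°


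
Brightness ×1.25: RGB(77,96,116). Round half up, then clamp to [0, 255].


Multiply each channel by 1.25, round half up, clamp to [0, 255]
R: 77×1.25 = 96.25 → round → 96
G: 96×1.25 = 120
B: 116×1.25 = 145
= RGB(96, 120, 145)


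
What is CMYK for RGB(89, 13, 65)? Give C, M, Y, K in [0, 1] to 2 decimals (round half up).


R'=89/255≈0.3490, G'=13/255≈0.0510, B'=65/255≈0.2549
K = 1 - max(R',G',B') = 1 - 89/255 = 166/255 = 0.65098… → 0.65
(1-R'-K)/(1-K) simplifies to (max-R)/max with max = 89:
C = (89-89)/89 = 0/89 = 0 → 0.00
M = (89-13)/89 = 76/89 = 0.85393… → 0.85
Y = (89-65)/89 = 24/89 = 0.26966… → 0.27
= CMYK(0.00, 0.85, 0.27, 0.65)


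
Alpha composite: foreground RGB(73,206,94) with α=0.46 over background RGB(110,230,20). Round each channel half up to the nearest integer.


C = α×F + (1-α)×B, with 1-α = 0.54
R: 0.46×73 + 0.54×110 = 33.58 + 59.40 = 92.98 → 93
G: 0.46×206 + 0.54×230 = 94.76 + 124.20 = 218.96 → 219
B: 0.46×94 + 0.54×20 = 43.24 + 10.80 = 54.04 → 54
= RGB(93, 219, 54)


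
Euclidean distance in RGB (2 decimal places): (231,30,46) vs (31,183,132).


d = √[(R₁-R₂)² + (G₁-G₂)² + (B₁-B₂)²]
d = √[(231-31)² + (30-183)² + (46-132)²]
d = √[40000 + 23409 + 7396]
d = √70805
d ≈ 266.09


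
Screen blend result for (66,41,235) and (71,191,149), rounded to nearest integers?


Screen: C = 255 - (255-A)×(255-B)/255, rounded to nearest integer
R: 255 - (255-66)×(255-71)/255 = 255 - 34776/255 ≈ 255 - 136.376 = 118.624 → 119
G: 255 - (255-41)×(255-191)/255 = 255 - 13696/255 ≈ 255 - 53.710 = 201.290 → 201
B: 255 - (255-235)×(255-149)/255 = 255 - 2120/255 ≈ 255 - 8.314 = 246.686 → 247
= RGB(119, 201, 247)


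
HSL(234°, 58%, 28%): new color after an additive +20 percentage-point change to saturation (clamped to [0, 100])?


Original S = 58%
Adjustment = +20 percentage points
New S = 58 + (20) = 78
Clamp to [0, 100] → 78
= HSL(234°, 78%, 28%)


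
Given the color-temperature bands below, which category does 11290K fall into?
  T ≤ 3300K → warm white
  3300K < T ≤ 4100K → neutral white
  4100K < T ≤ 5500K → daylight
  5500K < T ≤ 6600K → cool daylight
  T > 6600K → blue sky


Temperature: 11290K
11290K > 6600K → blue sky
Classification: blue sky


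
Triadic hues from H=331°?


Triadic: equally spaced at 120° intervals
H1 = 331°
H2 = (331 + 120) mod 360 = 91°
H3 = (331 + 240) mod 360 = 211°
Triadic = 331°, 91°, 211°


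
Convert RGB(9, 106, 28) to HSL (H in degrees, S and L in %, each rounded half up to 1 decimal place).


Normalize: R'=9/255≈0.0353, G'=106/255≈0.4157, B'=28/255≈0.1098
Max=106/255, Min=9/255, Δ=Max-Min=97/255
L = (Max+Min)/2 = (106+9)/510 = 115/510 = 0.22549… → L = 22.5%
L ≤ 0.5 → S = Δ/(Max+Min) = 97/(106+9) = 97/115 = 0.84347… → S = 84.3%
(the 1/255 factors cancel in S and H, so raw channel differences can be used)
Max is G' → H = 60 × ((B-R)/Δ + 2) = 60 × ((28-9)/97 + 2)
  19/97 + 2 = 0.1958… + 2 = 2.1958…
  H = 60 × 2.1958… = 131.752…° → H = 131.8°
= HSL(131.8°, 84.3%, 22.5%)
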